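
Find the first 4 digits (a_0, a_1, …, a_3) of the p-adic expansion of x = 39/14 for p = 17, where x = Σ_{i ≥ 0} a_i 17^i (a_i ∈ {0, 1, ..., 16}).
(a_0, …, a_3) = (4, 6, 13, 15)

v_17(39/14) = 0 (numerator and denominator both coprime to 17), so x ∈ ℤ_17^×. Compute digits iteratively via a_i = x_i mod 17, x_{i+1} = (x_i − a_i)/17, with x_0 = x:
  x_0 = 39/14;  a_0 = 4;  x_1 = (x_0 − 4)/17 = -1/14
  x_1 = -1/14;  a_1 = 6;  x_2 = (x_1 − 6)/17 = -5/14
  x_2 = -5/14;  a_2 = 13;  x_3 = (x_2 − 13)/17 = -11/14
  x_3 = -11/14;  a_3 = 15;  x_4 = (x_3 − 15)/17 = -13/14
Digits: (4, 6, 13, 15).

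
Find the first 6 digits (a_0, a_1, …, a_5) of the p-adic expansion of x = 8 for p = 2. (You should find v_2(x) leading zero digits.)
(a_0, …, a_5) = (0, 0, 0, 1, 0, 0)

v_2(8) = 3, so a_0 = ... = a_2 = 0. Factor out: x = 2^3 · u with u = 1 a unit in ℤ_2. Expand u iteratively via a_{v+i} = u_i mod 2, u_{i+1} = (u_i − a_{v+i})/2:
  u_0 = 1;  a_3 = 1;  u_1 = (u_0 − 1)/2 = 0
  u_1 = 0;  a_4 = 0;  u_2 = (u_1 − 0)/2 = 0
  u_2 = 0;  a_5 = 0;  u_3 = (u_2 − 0)/2 = 0
Digits: (0, 0, 0, 1, 0, 0).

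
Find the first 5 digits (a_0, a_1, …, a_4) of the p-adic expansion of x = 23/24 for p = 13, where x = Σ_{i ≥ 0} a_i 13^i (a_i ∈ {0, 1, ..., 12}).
(a_0, …, a_4) = (8, 0, 7, 0, 7)

v_13(23/24) = 0 (numerator and denominator both coprime to 13), so x ∈ ℤ_13^×. Compute digits iteratively via a_i = x_i mod 13, x_{i+1} = (x_i − a_i)/13, with x_0 = x:
  x_0 = 23/24;  a_0 = 8;  x_1 = (x_0 − 8)/13 = -13/24
  x_1 = -13/24;  a_1 = 0;  x_2 = (x_1 − 0)/13 = -1/24
  x_2 = -1/24;  a_2 = 7;  x_3 = (x_2 − 7)/13 = -13/24
  x_3 = -13/24;  a_3 = 0;  x_4 = (x_3 − 0)/13 = -1/24
  x_4 = -1/24;  a_4 = 7;  x_5 = (x_4 − 7)/13 = -13/24
Digits: (8, 0, 7, 0, 7).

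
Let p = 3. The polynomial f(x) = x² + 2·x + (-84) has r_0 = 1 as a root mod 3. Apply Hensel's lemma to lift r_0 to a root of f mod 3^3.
r_2 = 1 (mod 27)

Hensel: r_{i+1} = r_i − f(r_i)·(f′(r_i))^{-1} mod 3^{i+2}, f′(x) = 2x + 2. Iterate:
  r_0 = 1 (mod 3)
  r_1 = 1 (mod 9)
  r_2 = 1 (mod 27)
Final: r = 1 satisfies f(r) ≡ 0 mod 3^3.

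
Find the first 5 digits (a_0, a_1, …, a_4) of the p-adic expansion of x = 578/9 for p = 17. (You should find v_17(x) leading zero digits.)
(a_0, …, a_4) = (0, 0, 4, 13, 3)

v_17(578/9) = 2, so a_0 = ... = a_1 = 0. Factor out: x = 17^2 · u with u = 2/9 a unit in ℤ_17. Expand u iteratively via a_{v+i} = u_i mod 17, u_{i+1} = (u_i − a_{v+i})/17:
  u_0 = 2/9;  a_2 = 4;  u_1 = (u_0 − 4)/17 = -2/9
  u_1 = -2/9;  a_3 = 13;  u_2 = (u_1 − 13)/17 = -7/9
  u_2 = -7/9;  a_4 = 3;  u_3 = (u_2 − 3)/17 = -2/9
Digits: (0, 0, 4, 13, 3).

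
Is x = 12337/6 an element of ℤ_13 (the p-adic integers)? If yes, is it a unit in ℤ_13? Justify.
x ∈ ℤ_13 but not a unit; v_13(x) = 2 > 0

ℤ_13 = {x ∈ ℚ_13 : v_13(x) ≥ 0} and ℤ_13^× = {x ∈ ℤ_13 : v_13(x) = 0}. Here v_13(12337/6) = v_13(num) − v_13(den) = 2; compare against these criteria.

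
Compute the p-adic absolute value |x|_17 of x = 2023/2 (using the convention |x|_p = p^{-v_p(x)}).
|2023/2|_17 = 1/289

Step 1 — compute v_17(x) by factoring powers of 17 out of the numerator and denominator: v_17(2023/2) = 2. Step 2 — apply |x|_p = p^{-v_p(x)} = 17^{-2} = 1/289.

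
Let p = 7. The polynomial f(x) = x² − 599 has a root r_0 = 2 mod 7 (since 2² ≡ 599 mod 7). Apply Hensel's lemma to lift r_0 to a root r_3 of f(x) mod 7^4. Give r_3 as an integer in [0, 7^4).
r_3 = 702 (mod 2401)

Hensel's recurrence: r_{i+1} = r_i − f(r_i)·(f′(r_i))^{-1} mod 7^{i+2}, with f′(x) = 2x. Iterate:
  r_0 = 2 (mod 7)
  r_1 = 16 (mod 49)
  r_2 = 16 (mod 343)
  r_3 = 702 (mod 2401)
Final: r_3 = 702, and one checks f(r_3) ≡ 0 mod 7^4.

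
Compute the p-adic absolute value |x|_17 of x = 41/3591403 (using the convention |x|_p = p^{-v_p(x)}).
|41/3591403|_17 = 83521

Step 1 — compute v_17(x) by factoring powers of 17 out of the numerator and denominator: v_17(41/3591403) = -4. Step 2 — apply |x|_p = p^{-v_p(x)} = 17^{4} = 83521.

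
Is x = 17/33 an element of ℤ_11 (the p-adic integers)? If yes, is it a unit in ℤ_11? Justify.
x ∉ ℤ_11 (v_11(x) = -1 < 0)

ℤ_11 = {x ∈ ℚ_11 : v_11(x) ≥ 0} and ℤ_11^× = {x ∈ ℤ_11 : v_11(x) = 0}. Here v_11(17/33) = v_11(num) − v_11(den) = -1; compare against these criteria.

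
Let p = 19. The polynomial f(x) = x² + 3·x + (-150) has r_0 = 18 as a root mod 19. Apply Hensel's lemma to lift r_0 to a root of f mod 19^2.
r_1 = 151 (mod 361)

Hensel: r_{i+1} = r_i − f(r_i)·(f′(r_i))^{-1} mod 19^{i+2}, f′(x) = 2x + 3. Iterate:
  r_0 = 18 (mod 19)
  r_1 = 151 (mod 361)
Final: r = 151 satisfies f(r) ≡ 0 mod 19^2.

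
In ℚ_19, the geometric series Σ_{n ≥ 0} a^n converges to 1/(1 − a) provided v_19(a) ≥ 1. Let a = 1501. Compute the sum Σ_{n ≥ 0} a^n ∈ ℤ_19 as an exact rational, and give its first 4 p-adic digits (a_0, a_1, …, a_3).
Σ a^n = 1/(1 − a) = -1/1500;  first 4 digits = (1, 3, 13, 13)

v_19(a) = 1 ≥ 1, so the series converges in ℤ_19 to 1/(1 − a) = 1/(1 − 1501) = -1/1500. Expand this rational in ℤ_19: compute digits iteratively via d_i = x_i mod 19, x_{i+1} = (x_i − d_i)/19. The first 4 digits are (1, 3, 13, 13).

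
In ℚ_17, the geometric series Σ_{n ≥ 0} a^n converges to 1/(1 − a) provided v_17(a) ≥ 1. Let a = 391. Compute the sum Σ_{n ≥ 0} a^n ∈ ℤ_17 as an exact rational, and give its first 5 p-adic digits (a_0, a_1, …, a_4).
Σ a^n = 1/(1 − a) = -1/390;  first 5 digits = (1, 6, 3, 9, 7)

v_17(a) = 1 ≥ 1, so the series converges in ℤ_17 to 1/(1 − a) = 1/(1 − 391) = -1/390. Expand this rational in ℤ_17: compute digits iteratively via d_i = x_i mod 17, x_{i+1} = (x_i − d_i)/17. The first 5 digits are (1, 6, 3, 9, 7).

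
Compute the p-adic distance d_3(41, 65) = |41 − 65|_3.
d_3(41, 65) = 1/3

Step 1 — x − y = 41 − 65 = -24. Step 2 — v_3(-24) = 1 (factor: -24 = −(3^1 · 8); the sign does not affect v_p). Step 3 — |x − y|_3 = 3^{-1} = 1/3.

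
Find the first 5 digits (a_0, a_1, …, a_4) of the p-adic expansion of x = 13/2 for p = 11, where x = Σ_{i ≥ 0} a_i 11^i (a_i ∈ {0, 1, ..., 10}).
(a_0, …, a_4) = (1, 6, 5, 5, 5)

v_11(13/2) = 0 (numerator and denominator both coprime to 11), so x ∈ ℤ_11^×. Compute digits iteratively via a_i = x_i mod 11, x_{i+1} = (x_i − a_i)/11, with x_0 = x:
  x_0 = 13/2;  a_0 = 1;  x_1 = (x_0 − 1)/11 = 1/2
  x_1 = 1/2;  a_1 = 6;  x_2 = (x_1 − 6)/11 = -1/2
  x_2 = -1/2;  a_2 = 5;  x_3 = (x_2 − 5)/11 = -1/2
  x_3 = -1/2;  a_3 = 5;  x_4 = (x_3 − 5)/11 = -1/2
  x_4 = -1/2;  a_4 = 5;  x_5 = (x_4 − 5)/11 = -1/2
Digits: (1, 6, 5, 5, 5).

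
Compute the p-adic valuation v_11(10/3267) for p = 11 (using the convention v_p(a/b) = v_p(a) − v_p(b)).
v_11(10/3267) = -2

Factor powers of 11 from the numerator and denominator of the reduced fraction: 10 = 11^0 · 10 and 3267 = 11^2 · 27. Apply v_p(a/b) = v_p(a) − v_p(b): v_11(10/3267) = 0 − 2 = -2.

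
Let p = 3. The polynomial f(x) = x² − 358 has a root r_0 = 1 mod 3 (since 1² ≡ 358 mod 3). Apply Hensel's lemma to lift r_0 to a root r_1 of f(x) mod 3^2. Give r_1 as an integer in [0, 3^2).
r_1 = 4 (mod 9)

Hensel's recurrence: r_{i+1} = r_i − f(r_i)·(f′(r_i))^{-1} mod 3^{i+2}, with f′(x) = 2x. Iterate:
  r_0 = 1 (mod 3)
  r_1 = 4 (mod 9)
Final: r_1 = 4, and one checks f(r_1) ≡ 0 mod 3^2.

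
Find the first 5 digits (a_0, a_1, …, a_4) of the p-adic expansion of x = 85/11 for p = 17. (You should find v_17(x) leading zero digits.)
(a_0, …, a_4) = (0, 2, 3, 6, 12)

v_17(85/11) = 1, so a_0 = ... = a_0 = 0. Factor out: x = 17^1 · u with u = 5/11 a unit in ℤ_17. Expand u iteratively via a_{v+i} = u_i mod 17, u_{i+1} = (u_i − a_{v+i})/17:
  u_0 = 5/11;  a_1 = 2;  u_1 = (u_0 − 2)/17 = -1/11
  u_1 = -1/11;  a_2 = 3;  u_2 = (u_1 − 3)/17 = -2/11
  u_2 = -2/11;  a_3 = 6;  u_3 = (u_2 − 6)/17 = -4/11
  u_3 = -4/11;  a_4 = 12;  u_4 = (u_3 − 12)/17 = -8/11
Digits: (0, 2, 3, 6, 12).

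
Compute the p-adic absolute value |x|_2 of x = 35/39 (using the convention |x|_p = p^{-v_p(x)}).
|35/39|_2 = 1

Step 1 — compute v_2(x) by factoring powers of 2 out of the numerator and denominator: v_2(35/39) = 0. Step 2 — apply |x|_p = p^{-v_p(x)} = 2^{0} = 1.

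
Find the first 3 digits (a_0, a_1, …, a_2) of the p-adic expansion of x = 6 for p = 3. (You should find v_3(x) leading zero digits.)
(a_0, …, a_2) = (0, 2, 0)

v_3(6) = 1, so a_0 = ... = a_0 = 0. Factor out: x = 3^1 · u with u = 2 a unit in ℤ_3. Expand u iteratively via a_{v+i} = u_i mod 3, u_{i+1} = (u_i − a_{v+i})/3:
  u_0 = 2;  a_1 = 2;  u_1 = (u_0 − 2)/3 = 0
  u_1 = 0;  a_2 = 0;  u_2 = (u_1 − 0)/3 = 0
Digits: (0, 2, 0).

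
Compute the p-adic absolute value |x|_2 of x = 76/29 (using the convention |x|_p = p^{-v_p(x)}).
|76/29|_2 = 1/4

Step 1 — compute v_2(x) by factoring powers of 2 out of the numerator and denominator: v_2(76/29) = 2. Step 2 — apply |x|_p = p^{-v_p(x)} = 2^{-2} = 1/4.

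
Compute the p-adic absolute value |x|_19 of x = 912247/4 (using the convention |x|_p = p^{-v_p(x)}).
|912247/4|_19 = 1/130321

Step 1 — compute v_19(x) by factoring powers of 19 out of the numerator and denominator: v_19(912247/4) = 4. Step 2 — apply |x|_p = p^{-v_p(x)} = 19^{-4} = 1/130321.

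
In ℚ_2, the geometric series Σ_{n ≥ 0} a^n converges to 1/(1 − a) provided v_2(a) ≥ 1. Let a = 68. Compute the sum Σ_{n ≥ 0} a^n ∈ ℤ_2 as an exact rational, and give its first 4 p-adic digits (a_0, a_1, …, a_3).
Σ a^n = 1/(1 − a) = -1/67;  first 4 digits = (1, 0, 1, 0)

v_2(a) = 2 ≥ 1, so the series converges in ℤ_2 to 1/(1 − a) = 1/(1 − 68) = -1/67. Expand this rational in ℤ_2: compute digits iteratively via d_i = x_i mod 2, x_{i+1} = (x_i − d_i)/2. The first 4 digits are (1, 0, 1, 0).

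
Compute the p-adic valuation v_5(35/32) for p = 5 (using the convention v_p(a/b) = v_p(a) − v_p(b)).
v_5(35/32) = 1

Factor powers of 5 from the numerator and denominator of the reduced fraction: 35 = 5^1 · 7 and 32 = 5^0 · 32. Apply v_p(a/b) = v_p(a) − v_p(b): v_5(35/32) = 1 − 0 = 1.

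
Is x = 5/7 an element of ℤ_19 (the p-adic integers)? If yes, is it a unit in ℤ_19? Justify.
x ∈ ℤ_19^× (unit); v_19(x) = 0

ℤ_19 = {x ∈ ℚ_19 : v_19(x) ≥ 0} and ℤ_19^× = {x ∈ ℤ_19 : v_19(x) = 0}. Here v_19(5/7) = v_19(num) − v_19(den) = 0; compare against these criteria.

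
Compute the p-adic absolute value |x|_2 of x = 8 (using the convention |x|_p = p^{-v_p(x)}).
|8|_2 = 1/8

Step 1 — compute v_2(x) by factoring powers of 2 out of the numerator and denominator: v_2(8) = 3. Step 2 — apply |x|_p = p^{-v_p(x)} = 2^{-3} = 1/8.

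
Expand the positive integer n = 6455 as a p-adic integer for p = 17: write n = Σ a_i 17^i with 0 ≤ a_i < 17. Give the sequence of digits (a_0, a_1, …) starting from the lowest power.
(a_0, a_1, …) = (12, 5, 5, 1)

Repeated division by 17 gives the digits low-to-high: 6455 = 12 + 5·17^1 + 5·17^2 + 1·17^3. Digit sequence: (12, 5, 5, 1).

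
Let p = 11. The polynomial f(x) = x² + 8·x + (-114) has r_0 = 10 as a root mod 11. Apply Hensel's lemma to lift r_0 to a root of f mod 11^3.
r_2 = 241 (mod 1331)

Hensel: r_{i+1} = r_i − f(r_i)·(f′(r_i))^{-1} mod 11^{i+2}, f′(x) = 2x + 8. Iterate:
  r_0 = 10 (mod 11)
  r_1 = 120 (mod 121)
  r_2 = 241 (mod 1331)
Final: r = 241 satisfies f(r) ≡ 0 mod 11^3.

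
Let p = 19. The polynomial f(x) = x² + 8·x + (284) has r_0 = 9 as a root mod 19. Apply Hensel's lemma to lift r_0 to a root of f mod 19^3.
r_2 = 1339 (mod 6859)

Hensel: r_{i+1} = r_i − f(r_i)·(f′(r_i))^{-1} mod 19^{i+2}, f′(x) = 2x + 8. Iterate:
  r_0 = 9 (mod 19)
  r_1 = 256 (mod 361)
  r_2 = 1339 (mod 6859)
Final: r = 1339 satisfies f(r) ≡ 0 mod 19^3.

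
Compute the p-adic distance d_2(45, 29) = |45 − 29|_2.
d_2(45, 29) = 1/16

Step 1 — x − y = 45 − 29 = 16. Step 2 — v_2(16) = 4 (factor: 16 = (2^4 · 1); the sign does not affect v_p). Step 3 — |x − y|_2 = 2^{-4} = 1/16.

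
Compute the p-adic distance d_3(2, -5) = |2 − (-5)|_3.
d_3(2, -5) = 1

Step 1 — x − y = 2 − (-5) = 7. Step 2 — v_3(7) = 0 (factor: 7 = (3^0 · 7); the sign does not affect v_p). Step 3 — |x − y|_3 = 3^{0} = 1.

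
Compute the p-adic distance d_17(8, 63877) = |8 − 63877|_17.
d_17(8, 63877) = 1/4913

Step 1 — x − y = 8 − 63877 = -63869. Step 2 — v_17(-63869) = 3 (factor: -63869 = −(17^3 · 13); the sign does not affect v_p). Step 3 — |x − y|_17 = 17^{-3} = 1/4913.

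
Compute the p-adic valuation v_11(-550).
v_11(-550) = 1

v_11(n) is the largest exponent k such that 11^k divides n. Factor out: -550 = -11^1 · 50. (Sign doesn't affect v_p.) So v_11(-550) = 1.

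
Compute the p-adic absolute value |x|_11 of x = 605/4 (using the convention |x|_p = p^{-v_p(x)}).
|605/4|_11 = 1/121

Step 1 — compute v_11(x) by factoring powers of 11 out of the numerator and denominator: v_11(605/4) = 2. Step 2 — apply |x|_p = p^{-v_p(x)} = 11^{-2} = 1/121.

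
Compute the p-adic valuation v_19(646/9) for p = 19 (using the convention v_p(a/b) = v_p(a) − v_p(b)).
v_19(646/9) = 1

Factor powers of 19 from the numerator and denominator of the reduced fraction: 646 = 19^1 · 34 and 9 = 19^0 · 9. Apply v_p(a/b) = v_p(a) − v_p(b): v_19(646/9) = 1 − 0 = 1.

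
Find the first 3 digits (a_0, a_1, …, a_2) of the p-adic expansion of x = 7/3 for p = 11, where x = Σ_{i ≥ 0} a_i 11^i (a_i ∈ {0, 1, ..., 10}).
(a_0, …, a_2) = (6, 7, 3)

v_11(7/3) = 0 (numerator and denominator both coprime to 11), so x ∈ ℤ_11^×. Compute digits iteratively via a_i = x_i mod 11, x_{i+1} = (x_i − a_i)/11, with x_0 = x:
  x_0 = 7/3;  a_0 = 6;  x_1 = (x_0 − 6)/11 = -1/3
  x_1 = -1/3;  a_1 = 7;  x_2 = (x_1 − 7)/11 = -2/3
  x_2 = -2/3;  a_2 = 3;  x_3 = (x_2 − 3)/11 = -1/3
Digits: (6, 7, 3).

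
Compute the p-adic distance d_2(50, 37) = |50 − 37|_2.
d_2(50, 37) = 1

Step 1 — x − y = 50 − 37 = 13. Step 2 — v_2(13) = 0 (factor: 13 = (2^0 · 13); the sign does not affect v_p). Step 3 — |x − y|_2 = 2^{0} = 1.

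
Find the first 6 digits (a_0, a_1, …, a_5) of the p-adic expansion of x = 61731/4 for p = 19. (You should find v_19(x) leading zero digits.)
(a_0, …, a_5) = (0, 0, 0, 7, 14, 4)

v_19(61731/4) = 3, so a_0 = ... = a_2 = 0. Factor out: x = 19^3 · u with u = 9/4 a unit in ℤ_19. Expand u iteratively via a_{v+i} = u_i mod 19, u_{i+1} = (u_i − a_{v+i})/19:
  u_0 = 9/4;  a_3 = 7;  u_1 = (u_0 − 7)/19 = -1/4
  u_1 = -1/4;  a_4 = 14;  u_2 = (u_1 − 14)/19 = -3/4
  u_2 = -3/4;  a_5 = 4;  u_3 = (u_2 − 4)/19 = -1/4
Digits: (0, 0, 0, 7, 14, 4).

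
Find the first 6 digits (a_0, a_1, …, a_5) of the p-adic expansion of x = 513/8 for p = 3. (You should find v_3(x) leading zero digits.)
(a_0, …, a_5) = (0, 0, 0, 2, 2, 2)

v_3(513/8) = 3, so a_0 = ... = a_2 = 0. Factor out: x = 3^3 · u with u = 19/8 a unit in ℤ_3. Expand u iteratively via a_{v+i} = u_i mod 3, u_{i+1} = (u_i − a_{v+i})/3:
  u_0 = 19/8;  a_3 = 2;  u_1 = (u_0 − 2)/3 = 1/8
  u_1 = 1/8;  a_4 = 2;  u_2 = (u_1 − 2)/3 = -5/8
  u_2 = -5/8;  a_5 = 2;  u_3 = (u_2 − 2)/3 = -7/8
Digits: (0, 0, 0, 2, 2, 2).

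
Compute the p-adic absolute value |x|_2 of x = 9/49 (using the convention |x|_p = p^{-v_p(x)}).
|9/49|_2 = 1

Step 1 — compute v_2(x) by factoring powers of 2 out of the numerator and denominator: v_2(9/49) = 0. Step 2 — apply |x|_p = p^{-v_p(x)} = 2^{0} = 1.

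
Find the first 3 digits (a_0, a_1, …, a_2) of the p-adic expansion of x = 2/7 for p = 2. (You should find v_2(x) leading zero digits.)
(a_0, …, a_2) = (0, 1, 1)

v_2(2/7) = 1, so a_0 = ... = a_0 = 0. Factor out: x = 2^1 · u with u = 1/7 a unit in ℤ_2. Expand u iteratively via a_{v+i} = u_i mod 2, u_{i+1} = (u_i − a_{v+i})/2:
  u_0 = 1/7;  a_1 = 1;  u_1 = (u_0 − 1)/2 = -3/7
  u_1 = -3/7;  a_2 = 1;  u_2 = (u_1 − 1)/2 = -5/7
Digits: (0, 1, 1).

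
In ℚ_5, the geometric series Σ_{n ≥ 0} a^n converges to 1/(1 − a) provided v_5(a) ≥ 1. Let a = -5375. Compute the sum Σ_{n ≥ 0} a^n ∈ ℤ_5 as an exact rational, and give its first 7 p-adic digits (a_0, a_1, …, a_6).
Σ a^n = 1/(1 − a) = 1/5376;  first 7 digits = (1, 0, 0, 2, 1, 3, 3)

v_5(a) = 3 ≥ 1, so the series converges in ℤ_5 to 1/(1 − a) = 1/(1 − (-5375)) = 1/5376. Expand this rational in ℤ_5: compute digits iteratively via d_i = x_i mod 5, x_{i+1} = (x_i − d_i)/5. The first 7 digits are (1, 0, 0, 2, 1, 3, 3).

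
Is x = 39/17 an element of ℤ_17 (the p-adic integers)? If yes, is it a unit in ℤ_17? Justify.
x ∉ ℤ_17 (v_17(x) = -1 < 0)

ℤ_17 = {x ∈ ℚ_17 : v_17(x) ≥ 0} and ℤ_17^× = {x ∈ ℤ_17 : v_17(x) = 0}. Here v_17(39/17) = v_17(num) − v_17(den) = -1; compare against these criteria.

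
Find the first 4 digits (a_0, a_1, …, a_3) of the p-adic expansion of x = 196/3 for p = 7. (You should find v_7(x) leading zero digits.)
(a_0, …, a_3) = (0, 0, 6, 4)

v_7(196/3) = 2, so a_0 = ... = a_1 = 0. Factor out: x = 7^2 · u with u = 4/3 a unit in ℤ_7. Expand u iteratively via a_{v+i} = u_i mod 7, u_{i+1} = (u_i − a_{v+i})/7:
  u_0 = 4/3;  a_2 = 6;  u_1 = (u_0 − 6)/7 = -2/3
  u_1 = -2/3;  a_3 = 4;  u_2 = (u_1 − 4)/7 = -2/3
Digits: (0, 0, 6, 4).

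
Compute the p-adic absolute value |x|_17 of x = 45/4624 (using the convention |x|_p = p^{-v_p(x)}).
|45/4624|_17 = 289

Step 1 — compute v_17(x) by factoring powers of 17 out of the numerator and denominator: v_17(45/4624) = -2. Step 2 — apply |x|_p = p^{-v_p(x)} = 17^{2} = 289.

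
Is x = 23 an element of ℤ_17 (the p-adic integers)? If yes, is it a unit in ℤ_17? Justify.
x ∈ ℤ_17^× (unit); v_17(x) = 0

ℤ_17 = {x ∈ ℚ_17 : v_17(x) ≥ 0} and ℤ_17^× = {x ∈ ℤ_17 : v_17(x) = 0}. Here v_17(23) = v_17(num) − v_17(den) = 0; compare against these criteria.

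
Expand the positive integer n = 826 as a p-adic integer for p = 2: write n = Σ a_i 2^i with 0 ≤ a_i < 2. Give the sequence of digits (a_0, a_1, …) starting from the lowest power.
(a_0, a_1, …) = (0, 1, 0, 1, 1, 1, 0, 0, 1, 1)

Repeated division by 2 gives the digits low-to-high: 826 = 1·2^1 + 1·2^3 + 1·2^4 + 1·2^5 + 1·2^8 + 1·2^9. Digit sequence: (0, 1, 0, 1, 1, 1, 0, 0, 1, 1).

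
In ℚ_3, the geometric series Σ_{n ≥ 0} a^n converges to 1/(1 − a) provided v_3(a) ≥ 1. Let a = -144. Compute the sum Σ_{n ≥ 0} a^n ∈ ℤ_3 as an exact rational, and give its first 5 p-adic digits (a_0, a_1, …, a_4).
Σ a^n = 1/(1 − a) = 1/145;  first 5 digits = (1, 0, 2, 0, 2)

v_3(a) = 2 ≥ 1, so the series converges in ℤ_3 to 1/(1 − a) = 1/(1 − (-144)) = 1/145. Expand this rational in ℤ_3: compute digits iteratively via d_i = x_i mod 3, x_{i+1} = (x_i − d_i)/3. The first 5 digits are (1, 0, 2, 0, 2).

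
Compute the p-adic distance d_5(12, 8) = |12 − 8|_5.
d_5(12, 8) = 1

Step 1 — x − y = 12 − 8 = 4. Step 2 — v_5(4) = 0 (factor: 4 = (5^0 · 4); the sign does not affect v_p). Step 3 — |x − y|_5 = 5^{0} = 1.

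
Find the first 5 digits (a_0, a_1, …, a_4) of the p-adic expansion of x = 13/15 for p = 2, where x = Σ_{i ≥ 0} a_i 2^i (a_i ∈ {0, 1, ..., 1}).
(a_0, …, a_4) = (1, 1, 0, 0, 0)

v_2(13/15) = 0 (numerator and denominator both coprime to 2), so x ∈ ℤ_2^×. Compute digits iteratively via a_i = x_i mod 2, x_{i+1} = (x_i − a_i)/2, with x_0 = x:
  x_0 = 13/15;  a_0 = 1;  x_1 = (x_0 − 1)/2 = -1/15
  x_1 = -1/15;  a_1 = 1;  x_2 = (x_1 − 1)/2 = -8/15
  x_2 = -8/15;  a_2 = 0;  x_3 = (x_2 − 0)/2 = -4/15
  x_3 = -4/15;  a_3 = 0;  x_4 = (x_3 − 0)/2 = -2/15
  x_4 = -2/15;  a_4 = 0;  x_5 = (x_4 − 0)/2 = -1/15
Digits: (1, 1, 0, 0, 0).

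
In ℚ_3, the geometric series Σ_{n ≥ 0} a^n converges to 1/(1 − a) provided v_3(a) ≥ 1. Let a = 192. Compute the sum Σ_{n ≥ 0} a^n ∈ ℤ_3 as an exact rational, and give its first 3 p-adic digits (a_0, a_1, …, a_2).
Σ a^n = 1/(1 − a) = -1/191;  first 3 digits = (1, 1, 1)

v_3(a) = 1 ≥ 1, so the series converges in ℤ_3 to 1/(1 − a) = 1/(1 − 192) = -1/191. Expand this rational in ℤ_3: compute digits iteratively via d_i = x_i mod 3, x_{i+1} = (x_i − d_i)/3. The first 3 digits are (1, 1, 1).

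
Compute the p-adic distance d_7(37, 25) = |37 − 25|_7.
d_7(37, 25) = 1

Step 1 — x − y = 37 − 25 = 12. Step 2 — v_7(12) = 0 (factor: 12 = (7^0 · 12); the sign does not affect v_p). Step 3 — |x − y|_7 = 7^{0} = 1.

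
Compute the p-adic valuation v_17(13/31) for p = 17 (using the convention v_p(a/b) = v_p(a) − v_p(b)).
v_17(13/31) = 0

Factor powers of 17 from the numerator and denominator of the reduced fraction: 13 = 17^0 · 13 and 31 = 17^0 · 31. Apply v_p(a/b) = v_p(a) − v_p(b): v_17(13/31) = 0 − 0 = 0.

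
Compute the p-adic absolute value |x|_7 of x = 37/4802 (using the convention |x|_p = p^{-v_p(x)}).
|37/4802|_7 = 2401

Step 1 — compute v_7(x) by factoring powers of 7 out of the numerator and denominator: v_7(37/4802) = -4. Step 2 — apply |x|_p = p^{-v_p(x)} = 7^{4} = 2401.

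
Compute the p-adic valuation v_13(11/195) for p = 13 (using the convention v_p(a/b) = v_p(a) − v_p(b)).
v_13(11/195) = -1

Factor powers of 13 from the numerator and denominator of the reduced fraction: 11 = 13^0 · 11 and 195 = 13^1 · 15. Apply v_p(a/b) = v_p(a) − v_p(b): v_13(11/195) = 0 − 1 = -1.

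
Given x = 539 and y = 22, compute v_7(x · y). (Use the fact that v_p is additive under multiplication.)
v_7(11858) = 2

v_p(x) = 2 (factor: 539 = 7^2 · 11); v_p(y) = 0 (factor: 22 = 7^0 · 22). Additivity: v_p(xy) = v_p(x) + v_p(y) = 2 + 0 = 2. (Direct check: xy = 11858 = 7^2 · (242).)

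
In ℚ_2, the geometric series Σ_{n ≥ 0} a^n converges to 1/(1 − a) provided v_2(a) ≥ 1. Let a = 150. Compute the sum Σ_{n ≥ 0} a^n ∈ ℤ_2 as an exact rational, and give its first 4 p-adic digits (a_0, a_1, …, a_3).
Σ a^n = 1/(1 − a) = -1/149;  first 4 digits = (1, 1, 0, 0)

v_2(a) = 1 ≥ 1, so the series converges in ℤ_2 to 1/(1 − a) = 1/(1 − 150) = -1/149. Expand this rational in ℤ_2: compute digits iteratively via d_i = x_i mod 2, x_{i+1} = (x_i − d_i)/2. The first 4 digits are (1, 1, 0, 0).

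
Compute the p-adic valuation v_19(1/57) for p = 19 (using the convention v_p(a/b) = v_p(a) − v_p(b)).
v_19(1/57) = -1

Factor powers of 19 from the numerator and denominator of the reduced fraction: 1 = 19^0 · 1 and 57 = 19^1 · 3. Apply v_p(a/b) = v_p(a) − v_p(b): v_19(1/57) = 0 − 1 = -1.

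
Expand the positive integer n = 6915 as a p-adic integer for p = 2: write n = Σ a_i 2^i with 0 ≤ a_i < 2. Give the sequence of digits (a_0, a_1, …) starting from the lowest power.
(a_0, a_1, …) = (1, 1, 0, 0, 0, 0, 0, 0, 1, 1, 0, 1, 1)

Repeated division by 2 gives the digits low-to-high: 6915 = 1 + 1·2^1 + 1·2^8 + 1·2^9 + 1·2^11 + 1·2^12. Digit sequence: (1, 1, 0, 0, 0, 0, 0, 0, 1, 1, 0, 1, 1).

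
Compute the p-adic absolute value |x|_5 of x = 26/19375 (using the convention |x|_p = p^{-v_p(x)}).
|26/19375|_5 = 625

Step 1 — compute v_5(x) by factoring powers of 5 out of the numerator and denominator: v_5(26/19375) = -4. Step 2 — apply |x|_p = p^{-v_p(x)} = 5^{4} = 625.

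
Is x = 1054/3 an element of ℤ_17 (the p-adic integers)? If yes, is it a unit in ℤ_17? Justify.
x ∈ ℤ_17 but not a unit; v_17(x) = 1 > 0

ℤ_17 = {x ∈ ℚ_17 : v_17(x) ≥ 0} and ℤ_17^× = {x ∈ ℤ_17 : v_17(x) = 0}. Here v_17(1054/3) = v_17(num) − v_17(den) = 1; compare against these criteria.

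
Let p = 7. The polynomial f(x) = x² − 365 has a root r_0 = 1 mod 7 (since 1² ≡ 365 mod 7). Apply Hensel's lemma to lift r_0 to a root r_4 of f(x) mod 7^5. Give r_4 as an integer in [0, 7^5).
r_4 = 15863 (mod 16807)

Hensel's recurrence: r_{i+1} = r_i − f(r_i)·(f′(r_i))^{-1} mod 7^{i+2}, with f′(x) = 2x. Iterate:
  r_0 = 1 (mod 7)
  r_1 = 36 (mod 49)
  r_2 = 85 (mod 343)
  r_3 = 1457 (mod 2401)
  r_4 = 15863 (mod 16807)
Final: r_4 = 15863, and one checks f(r_4) ≡ 0 mod 7^5.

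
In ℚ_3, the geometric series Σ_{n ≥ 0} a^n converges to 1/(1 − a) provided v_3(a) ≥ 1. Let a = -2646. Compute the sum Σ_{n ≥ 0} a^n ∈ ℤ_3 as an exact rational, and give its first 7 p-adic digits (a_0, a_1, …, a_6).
Σ a^n = 1/(1 − a) = 1/2647;  first 7 digits = (1, 0, 0, 1, 0, 1, 0)

v_3(a) = 3 ≥ 1, so the series converges in ℤ_3 to 1/(1 − a) = 1/(1 − (-2646)) = 1/2647. Expand this rational in ℤ_3: compute digits iteratively via d_i = x_i mod 3, x_{i+1} = (x_i − d_i)/3. The first 7 digits are (1, 0, 0, 1, 0, 1, 0).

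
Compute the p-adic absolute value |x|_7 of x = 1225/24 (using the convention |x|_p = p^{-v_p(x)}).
|1225/24|_7 = 1/49

Step 1 — compute v_7(x) by factoring powers of 7 out of the numerator and denominator: v_7(1225/24) = 2. Step 2 — apply |x|_p = p^{-v_p(x)} = 7^{-2} = 1/49.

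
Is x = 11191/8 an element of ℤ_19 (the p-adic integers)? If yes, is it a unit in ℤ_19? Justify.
x ∈ ℤ_19 but not a unit; v_19(x) = 2 > 0

ℤ_19 = {x ∈ ℚ_19 : v_19(x) ≥ 0} and ℤ_19^× = {x ∈ ℤ_19 : v_19(x) = 0}. Here v_19(11191/8) = v_19(num) − v_19(den) = 2; compare against these criteria.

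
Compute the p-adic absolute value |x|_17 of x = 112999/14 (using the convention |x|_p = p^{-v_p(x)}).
|112999/14|_17 = 1/4913

Step 1 — compute v_17(x) by factoring powers of 17 out of the numerator and denominator: v_17(112999/14) = 3. Step 2 — apply |x|_p = p^{-v_p(x)} = 17^{-3} = 1/4913.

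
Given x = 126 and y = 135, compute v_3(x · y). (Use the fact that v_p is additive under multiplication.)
v_3(17010) = 5

v_p(x) = 2 (factor: 126 = 3^2 · 14); v_p(y) = 3 (factor: 135 = 3^3 · 5). Additivity: v_p(xy) = v_p(x) + v_p(y) = 2 + 3 = 5. (Direct check: xy = 17010 = 3^5 · (70).)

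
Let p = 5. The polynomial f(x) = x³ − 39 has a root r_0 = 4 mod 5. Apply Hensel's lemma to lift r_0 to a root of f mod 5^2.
r_1 = 4 (mod 25)

Hensel: r_{i+1} = r_i − f(r_i)/f′(r_i) mod 5^{i+2}, where f′(x) = 3x². Iterate:
  r_0 = 4 (mod 5)
  r_1 = 4 (mod 25)
Final: r = 4 with f(r) ≡ 0 mod 5^2.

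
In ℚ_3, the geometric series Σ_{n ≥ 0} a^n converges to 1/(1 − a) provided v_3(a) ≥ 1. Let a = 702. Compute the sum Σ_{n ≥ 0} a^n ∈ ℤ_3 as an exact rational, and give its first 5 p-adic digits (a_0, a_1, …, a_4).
Σ a^n = 1/(1 − a) = -1/701;  first 5 digits = (1, 0, 0, 2, 2)

v_3(a) = 3 ≥ 1, so the series converges in ℤ_3 to 1/(1 − a) = 1/(1 − 702) = -1/701. Expand this rational in ℤ_3: compute digits iteratively via d_i = x_i mod 3, x_{i+1} = (x_i − d_i)/3. The first 5 digits are (1, 0, 0, 2, 2).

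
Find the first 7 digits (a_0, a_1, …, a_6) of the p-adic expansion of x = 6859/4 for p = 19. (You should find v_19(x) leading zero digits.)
(a_0, …, a_6) = (0, 0, 0, 5, 14, 4, 14)

v_19(6859/4) = 3, so a_0 = ... = a_2 = 0. Factor out: x = 19^3 · u with u = 1/4 a unit in ℤ_19. Expand u iteratively via a_{v+i} = u_i mod 19, u_{i+1} = (u_i − a_{v+i})/19:
  u_0 = 1/4;  a_3 = 5;  u_1 = (u_0 − 5)/19 = -1/4
  u_1 = -1/4;  a_4 = 14;  u_2 = (u_1 − 14)/19 = -3/4
  u_2 = -3/4;  a_5 = 4;  u_3 = (u_2 − 4)/19 = -1/4
  u_3 = -1/4;  a_6 = 14;  u_4 = (u_3 − 14)/19 = -3/4
Digits: (0, 0, 0, 5, 14, 4, 14).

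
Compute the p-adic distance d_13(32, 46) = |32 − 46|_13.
d_13(32, 46) = 1

Step 1 — x − y = 32 − 46 = -14. Step 2 — v_13(-14) = 0 (factor: -14 = −(13^0 · 14); the sign does not affect v_p). Step 3 — |x − y|_13 = 13^{0} = 1.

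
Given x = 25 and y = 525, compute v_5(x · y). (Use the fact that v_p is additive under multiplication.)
v_5(13125) = 4

v_p(x) = 2 (factor: 25 = 5^2 · 1); v_p(y) = 2 (factor: 525 = 5^2 · 21). Additivity: v_p(xy) = v_p(x) + v_p(y) = 2 + 2 = 4. (Direct check: xy = 13125 = 5^4 · (21).)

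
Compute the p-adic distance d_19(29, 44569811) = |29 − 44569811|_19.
d_19(29, 44569811) = 1/2476099

Step 1 — x − y = 29 − 44569811 = -44569782. Step 2 — v_19(-44569782) = 5 (factor: -44569782 = −(19^5 · 18); the sign does not affect v_p). Step 3 — |x − y|_19 = 19^{-5} = 1/2476099.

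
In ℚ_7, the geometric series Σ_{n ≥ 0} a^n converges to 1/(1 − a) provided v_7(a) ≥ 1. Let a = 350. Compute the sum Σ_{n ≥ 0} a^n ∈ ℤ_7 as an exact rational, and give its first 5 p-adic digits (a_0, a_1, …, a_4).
Σ a^n = 1/(1 − a) = -1/349;  first 5 digits = (1, 1, 1, 2, 3)

v_7(a) = 1 ≥ 1, so the series converges in ℤ_7 to 1/(1 − a) = 1/(1 − 350) = -1/349. Expand this rational in ℤ_7: compute digits iteratively via d_i = x_i mod 7, x_{i+1} = (x_i − d_i)/7. The first 5 digits are (1, 1, 1, 2, 3).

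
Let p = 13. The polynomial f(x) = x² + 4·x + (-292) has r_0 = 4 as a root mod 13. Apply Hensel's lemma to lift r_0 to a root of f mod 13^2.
r_1 = 82 (mod 169)

Hensel: r_{i+1} = r_i − f(r_i)·(f′(r_i))^{-1} mod 13^{i+2}, f′(x) = 2x + 4. Iterate:
  r_0 = 4 (mod 13)
  r_1 = 82 (mod 169)
Final: r = 82 satisfies f(r) ≡ 0 mod 13^2.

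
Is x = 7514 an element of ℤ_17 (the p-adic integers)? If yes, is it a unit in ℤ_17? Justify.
x ∈ ℤ_17 but not a unit; v_17(x) = 2 > 0

ℤ_17 = {x ∈ ℚ_17 : v_17(x) ≥ 0} and ℤ_17^× = {x ∈ ℤ_17 : v_17(x) = 0}. Here v_17(7514) = v_17(num) − v_17(den) = 2; compare against these criteria.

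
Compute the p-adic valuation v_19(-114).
v_19(-114) = 1

v_19(n) is the largest exponent k such that 19^k divides n. Factor out: -114 = -19^1 · 6. (Sign doesn't affect v_p.) So v_19(-114) = 1.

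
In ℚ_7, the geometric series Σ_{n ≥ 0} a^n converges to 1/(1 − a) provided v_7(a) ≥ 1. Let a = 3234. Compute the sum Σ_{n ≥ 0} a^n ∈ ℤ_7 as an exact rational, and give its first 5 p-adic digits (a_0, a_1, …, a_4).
Σ a^n = 1/(1 − a) = -1/3233;  first 5 digits = (1, 0, 3, 2, 3)

v_7(a) = 2 ≥ 1, so the series converges in ℤ_7 to 1/(1 − a) = 1/(1 − 3234) = -1/3233. Expand this rational in ℤ_7: compute digits iteratively via d_i = x_i mod 7, x_{i+1} = (x_i − d_i)/7. The first 5 digits are (1, 0, 3, 2, 3).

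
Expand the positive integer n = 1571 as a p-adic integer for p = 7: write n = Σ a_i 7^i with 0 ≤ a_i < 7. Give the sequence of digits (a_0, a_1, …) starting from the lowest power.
(a_0, a_1, …) = (3, 0, 4, 4)

Repeated division by 7 gives the digits low-to-high: 1571 = 3 + 4·7^2 + 4·7^3. Digit sequence: (3, 0, 4, 4).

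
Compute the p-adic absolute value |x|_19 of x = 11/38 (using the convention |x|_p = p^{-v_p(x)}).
|11/38|_19 = 19

Step 1 — compute v_19(x) by factoring powers of 19 out of the numerator and denominator: v_19(11/38) = -1. Step 2 — apply |x|_p = p^{-v_p(x)} = 19^{1} = 19.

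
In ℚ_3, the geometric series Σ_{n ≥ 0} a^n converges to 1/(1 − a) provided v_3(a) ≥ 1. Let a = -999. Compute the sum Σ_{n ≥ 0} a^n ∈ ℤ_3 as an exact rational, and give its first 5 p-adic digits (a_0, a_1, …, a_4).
Σ a^n = 1/(1 − a) = 1/1000;  first 5 digits = (1, 0, 0, 2, 2)

v_3(a) = 3 ≥ 1, so the series converges in ℤ_3 to 1/(1 − a) = 1/(1 − (-999)) = 1/1000. Expand this rational in ℤ_3: compute digits iteratively via d_i = x_i mod 3, x_{i+1} = (x_i − d_i)/3. The first 5 digits are (1, 0, 0, 2, 2).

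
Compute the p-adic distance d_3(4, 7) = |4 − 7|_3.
d_3(4, 7) = 1/3

Step 1 — x − y = 4 − 7 = -3. Step 2 — v_3(-3) = 1 (factor: -3 = −(3^1 · 1); the sign does not affect v_p). Step 3 — |x − y|_3 = 3^{-1} = 1/3.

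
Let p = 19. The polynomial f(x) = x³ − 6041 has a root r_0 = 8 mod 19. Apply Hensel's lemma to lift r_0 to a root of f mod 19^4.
r_3 = 71543 (mod 130321)

Hensel: r_{i+1} = r_i − f(r_i)/f′(r_i) mod 19^{i+2}, where f′(x) = 3x². Iterate:
  r_0 = 8 (mod 19)
  r_1 = 65 (mod 361)
  r_2 = 2953 (mod 6859)
  r_3 = 71543 (mod 130321)
Final: r = 71543 with f(r) ≡ 0 mod 19^4.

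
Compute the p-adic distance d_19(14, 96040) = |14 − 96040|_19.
d_19(14, 96040) = 1/6859

Step 1 — x − y = 14 − 96040 = -96026. Step 2 — v_19(-96026) = 3 (factor: -96026 = −(19^3 · 14); the sign does not affect v_p). Step 3 — |x − y|_19 = 19^{-3} = 1/6859.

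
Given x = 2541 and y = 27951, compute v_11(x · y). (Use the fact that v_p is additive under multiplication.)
v_11(71023491) = 5

v_p(x) = 2 (factor: 2541 = 11^2 · 21); v_p(y) = 3 (factor: 27951 = 11^3 · 21). Additivity: v_p(xy) = v_p(x) + v_p(y) = 2 + 3 = 5. (Direct check: xy = 71023491 = 11^5 · (441).)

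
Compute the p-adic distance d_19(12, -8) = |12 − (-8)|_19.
d_19(12, -8) = 1

Step 1 — x − y = 12 − (-8) = 20. Step 2 — v_19(20) = 0 (factor: 20 = (19^0 · 20); the sign does not affect v_p). Step 3 — |x − y|_19 = 19^{0} = 1.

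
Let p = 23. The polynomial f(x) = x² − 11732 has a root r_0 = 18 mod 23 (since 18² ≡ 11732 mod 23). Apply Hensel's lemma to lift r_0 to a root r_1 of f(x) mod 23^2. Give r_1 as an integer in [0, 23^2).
r_1 = 41 (mod 529)

Hensel's recurrence: r_{i+1} = r_i − f(r_i)·(f′(r_i))^{-1} mod 23^{i+2}, with f′(x) = 2x. Iterate:
  r_0 = 18 (mod 23)
  r_1 = 41 (mod 529)
Final: r_1 = 41, and one checks f(r_1) ≡ 0 mod 23^2.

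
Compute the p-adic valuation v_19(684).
v_19(684) = 1

v_19(n) is the largest exponent k such that 19^k divides n. Factor out: 684 = 19^1 · 36. (Sign doesn't affect v_p.) So v_19(684) = 1.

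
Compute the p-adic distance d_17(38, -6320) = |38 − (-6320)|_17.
d_17(38, -6320) = 1/289

Step 1 — x − y = 38 − (-6320) = 6358. Step 2 — v_17(6358) = 2 (factor: 6358 = (17^2 · 22); the sign does not affect v_p). Step 3 — |x − y|_17 = 17^{-2} = 1/289.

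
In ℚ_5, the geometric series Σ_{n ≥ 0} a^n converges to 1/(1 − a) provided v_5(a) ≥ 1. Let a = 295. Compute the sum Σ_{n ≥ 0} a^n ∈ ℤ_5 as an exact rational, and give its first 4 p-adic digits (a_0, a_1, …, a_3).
Σ a^n = 1/(1 − a) = -1/294;  first 4 digits = (1, 4, 2, 2)

v_5(a) = 1 ≥ 1, so the series converges in ℤ_5 to 1/(1 − a) = 1/(1 − 295) = -1/294. Expand this rational in ℤ_5: compute digits iteratively via d_i = x_i mod 5, x_{i+1} = (x_i − d_i)/5. The first 4 digits are (1, 4, 2, 2).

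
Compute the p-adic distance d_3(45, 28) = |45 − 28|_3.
d_3(45, 28) = 1

Step 1 — x − y = 45 − 28 = 17. Step 2 — v_3(17) = 0 (factor: 17 = (3^0 · 17); the sign does not affect v_p). Step 3 — |x − y|_3 = 3^{0} = 1.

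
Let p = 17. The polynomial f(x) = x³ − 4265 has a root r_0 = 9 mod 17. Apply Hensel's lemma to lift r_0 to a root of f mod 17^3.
r_2 = 485 (mod 4913)

Hensel: r_{i+1} = r_i − f(r_i)/f′(r_i) mod 17^{i+2}, where f′(x) = 3x². Iterate:
  r_0 = 9 (mod 17)
  r_1 = 196 (mod 289)
  r_2 = 485 (mod 4913)
Final: r = 485 with f(r) ≡ 0 mod 17^3.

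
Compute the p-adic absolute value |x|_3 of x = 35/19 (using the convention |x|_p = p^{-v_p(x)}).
|35/19|_3 = 1

Step 1 — compute v_3(x) by factoring powers of 3 out of the numerator and denominator: v_3(35/19) = 0. Step 2 — apply |x|_p = p^{-v_p(x)} = 3^{0} = 1.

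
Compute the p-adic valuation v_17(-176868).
v_17(-176868) = 3

v_17(n) is the largest exponent k such that 17^k divides n. Factor out: -176868 = -17^3 · 36. (Sign doesn't affect v_p.) So v_17(-176868) = 3.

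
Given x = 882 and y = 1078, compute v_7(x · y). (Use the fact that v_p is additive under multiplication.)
v_7(950796) = 4

v_p(x) = 2 (factor: 882 = 7^2 · 18); v_p(y) = 2 (factor: 1078 = 7^2 · 22). Additivity: v_p(xy) = v_p(x) + v_p(y) = 2 + 2 = 4. (Direct check: xy = 950796 = 7^4 · (396).)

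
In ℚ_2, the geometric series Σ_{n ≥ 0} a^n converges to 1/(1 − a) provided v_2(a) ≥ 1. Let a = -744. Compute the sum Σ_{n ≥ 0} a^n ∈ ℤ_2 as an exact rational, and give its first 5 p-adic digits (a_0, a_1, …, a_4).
Σ a^n = 1/(1 − a) = 1/745;  first 5 digits = (1, 0, 0, 1, 1)

v_2(a) = 3 ≥ 1, so the series converges in ℤ_2 to 1/(1 − a) = 1/(1 − (-744)) = 1/745. Expand this rational in ℤ_2: compute digits iteratively via d_i = x_i mod 2, x_{i+1} = (x_i − d_i)/2. The first 5 digits are (1, 0, 0, 1, 1).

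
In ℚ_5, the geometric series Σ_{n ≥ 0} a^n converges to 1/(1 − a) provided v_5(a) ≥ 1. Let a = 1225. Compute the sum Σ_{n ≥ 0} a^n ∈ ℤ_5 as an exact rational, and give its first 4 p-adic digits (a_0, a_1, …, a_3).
Σ a^n = 1/(1 − a) = -1/1224;  first 4 digits = (1, 0, 4, 4)

v_5(a) = 2 ≥ 1, so the series converges in ℤ_5 to 1/(1 − a) = 1/(1 − 1225) = -1/1224. Expand this rational in ℤ_5: compute digits iteratively via d_i = x_i mod 5, x_{i+1} = (x_i − d_i)/5. The first 4 digits are (1, 0, 4, 4).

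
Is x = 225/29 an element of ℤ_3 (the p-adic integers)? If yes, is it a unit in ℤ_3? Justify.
x ∈ ℤ_3 but not a unit; v_3(x) = 2 > 0

ℤ_3 = {x ∈ ℚ_3 : v_3(x) ≥ 0} and ℤ_3^× = {x ∈ ℤ_3 : v_3(x) = 0}. Here v_3(225/29) = v_3(num) − v_3(den) = 2; compare against these criteria.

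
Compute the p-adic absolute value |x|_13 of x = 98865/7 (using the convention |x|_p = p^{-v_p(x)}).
|98865/7|_13 = 1/2197

Step 1 — compute v_13(x) by factoring powers of 13 out of the numerator and denominator: v_13(98865/7) = 3. Step 2 — apply |x|_p = p^{-v_p(x)} = 13^{-3} = 1/2197.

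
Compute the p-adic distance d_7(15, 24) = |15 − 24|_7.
d_7(15, 24) = 1

Step 1 — x − y = 15 − 24 = -9. Step 2 — v_7(-9) = 0 (factor: -9 = −(7^0 · 9); the sign does not affect v_p). Step 3 — |x − y|_7 = 7^{0} = 1.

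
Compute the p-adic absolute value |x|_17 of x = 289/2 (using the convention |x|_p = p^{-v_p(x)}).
|289/2|_17 = 1/289

Step 1 — compute v_17(x) by factoring powers of 17 out of the numerator and denominator: v_17(289/2) = 2. Step 2 — apply |x|_p = p^{-v_p(x)} = 17^{-2} = 1/289.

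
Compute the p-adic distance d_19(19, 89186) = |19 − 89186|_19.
d_19(19, 89186) = 1/6859

Step 1 — x − y = 19 − 89186 = -89167. Step 2 — v_19(-89167) = 3 (factor: -89167 = −(19^3 · 13); the sign does not affect v_p). Step 3 — |x − y|_19 = 19^{-3} = 1/6859.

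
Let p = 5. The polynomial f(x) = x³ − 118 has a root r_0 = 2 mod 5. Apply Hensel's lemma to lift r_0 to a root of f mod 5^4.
r_3 = 82 (mod 625)

Hensel: r_{i+1} = r_i − f(r_i)/f′(r_i) mod 5^{i+2}, where f′(x) = 3x². Iterate:
  r_0 = 2 (mod 5)
  r_1 = 7 (mod 25)
  r_2 = 82 (mod 125)
  r_3 = 82 (mod 625)
Final: r = 82 with f(r) ≡ 0 mod 5^4.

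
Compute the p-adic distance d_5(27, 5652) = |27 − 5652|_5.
d_5(27, 5652) = 1/625

Step 1 — x − y = 27 − 5652 = -5625. Step 2 — v_5(-5625) = 4 (factor: -5625 = −(5^4 · 9); the sign does not affect v_p). Step 3 — |x − y|_5 = 5^{-4} = 1/625.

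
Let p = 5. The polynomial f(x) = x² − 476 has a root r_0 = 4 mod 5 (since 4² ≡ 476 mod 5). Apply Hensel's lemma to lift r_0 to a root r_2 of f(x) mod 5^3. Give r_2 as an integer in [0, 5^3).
r_2 = 74 (mod 125)

Hensel's recurrence: r_{i+1} = r_i − f(r_i)·(f′(r_i))^{-1} mod 5^{i+2}, with f′(x) = 2x. Iterate:
  r_0 = 4 (mod 5)
  r_1 = 24 (mod 25)
  r_2 = 74 (mod 125)
Final: r_2 = 74, and one checks f(r_2) ≡ 0 mod 5^3.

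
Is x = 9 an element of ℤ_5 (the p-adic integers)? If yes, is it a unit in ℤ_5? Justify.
x ∈ ℤ_5^× (unit); v_5(x) = 0

ℤ_5 = {x ∈ ℚ_5 : v_5(x) ≥ 0} and ℤ_5^× = {x ∈ ℤ_5 : v_5(x) = 0}. Here v_5(9) = v_5(num) − v_5(den) = 0; compare against these criteria.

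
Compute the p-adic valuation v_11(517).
v_11(517) = 1

v_11(n) is the largest exponent k such that 11^k divides n. Factor out: 517 = 11^1 · 47. (Sign doesn't affect v_p.) So v_11(517) = 1.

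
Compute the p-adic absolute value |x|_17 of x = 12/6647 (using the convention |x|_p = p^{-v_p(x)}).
|12/6647|_17 = 289

Step 1 — compute v_17(x) by factoring powers of 17 out of the numerator and denominator: v_17(12/6647) = -2. Step 2 — apply |x|_p = p^{-v_p(x)} = 17^{2} = 289.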